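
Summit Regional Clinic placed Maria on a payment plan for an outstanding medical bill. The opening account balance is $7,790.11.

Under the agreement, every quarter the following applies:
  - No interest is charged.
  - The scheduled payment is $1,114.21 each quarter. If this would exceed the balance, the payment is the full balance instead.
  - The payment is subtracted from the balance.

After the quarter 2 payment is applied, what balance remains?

$5,561.69

Quarter 1: $7,790.11 − $1,114.21 → $6,675.90
Quarter 2: $6,675.90 − $1,114.21 → $5,561.69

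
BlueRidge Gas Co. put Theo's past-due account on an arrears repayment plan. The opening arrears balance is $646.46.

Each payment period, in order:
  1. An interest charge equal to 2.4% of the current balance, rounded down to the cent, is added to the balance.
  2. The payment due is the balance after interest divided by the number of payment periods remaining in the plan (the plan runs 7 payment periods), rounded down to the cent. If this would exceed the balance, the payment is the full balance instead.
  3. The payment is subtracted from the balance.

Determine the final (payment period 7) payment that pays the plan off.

Payment period 1: $646.46 +$15.51 interest = $661.97; pay $94.56 → $567.41
Payment period 2: $567.41 +$13.61 interest = $581.02; pay $96.83 → $484.19
Payment period 3: $484.19 +$11.62 interest = $495.81; pay $99.16 → $396.65
Payment period 4: $396.65 +$9.51 interest = $406.16; pay $101.54 → $304.62
Payment period 5: $304.62 +$7.31 interest = $311.93; pay $103.97 → $207.96
Payment period 6: $207.96 +$4.99 interest = $212.95; pay $106.47 → $106.48
Payment period 7: $106.48 +$2.55 interest = $109.03; pay $109.03 → $0.00

$109.03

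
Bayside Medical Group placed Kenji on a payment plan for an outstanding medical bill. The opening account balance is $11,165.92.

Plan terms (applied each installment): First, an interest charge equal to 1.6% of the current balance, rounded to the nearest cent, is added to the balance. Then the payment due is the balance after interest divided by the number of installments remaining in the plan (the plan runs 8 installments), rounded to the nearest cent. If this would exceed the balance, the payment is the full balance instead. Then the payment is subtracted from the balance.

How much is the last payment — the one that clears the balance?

$1,584.73

Installment 1: opening $11,165.92; interest $178.65 → $11,344.57; payment $1,418.07; balance $9,926.50
Installment 2: opening $9,926.50; interest $158.82 → $10,085.32; payment $1,440.76; balance $8,644.56
Installment 3: opening $8,644.56; interest $138.31 → $8,782.87; payment $1,463.81; balance $7,319.06
Installment 4: opening $7,319.06; interest $117.10 → $7,436.16; payment $1,487.23; balance $5,948.93
Installment 5: opening $5,948.93; interest $95.18 → $6,044.11; payment $1,511.03; balance $4,533.08
Installment 6: opening $4,533.08; interest $72.53 → $4,605.61; payment $1,535.20; balance $3,070.41
Installment 7: opening $3,070.41; interest $49.13 → $3,119.54; payment $1,559.77; balance $1,559.77
Installment 8: opening $1,559.77; interest $24.96 → $1,584.73; payment $1,584.73; balance $0.00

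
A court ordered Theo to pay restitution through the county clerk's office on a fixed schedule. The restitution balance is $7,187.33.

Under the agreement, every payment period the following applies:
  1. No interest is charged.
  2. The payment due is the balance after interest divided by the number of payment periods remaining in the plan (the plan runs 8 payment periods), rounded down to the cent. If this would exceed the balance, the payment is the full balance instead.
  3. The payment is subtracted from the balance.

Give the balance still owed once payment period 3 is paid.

$4,492.10

Payment period 1: $7,187.33 − $898.41 → $6,288.92
Payment period 2: $6,288.92 − $898.41 → $5,390.51
Payment period 3: $5,390.51 − $898.41 → $4,492.10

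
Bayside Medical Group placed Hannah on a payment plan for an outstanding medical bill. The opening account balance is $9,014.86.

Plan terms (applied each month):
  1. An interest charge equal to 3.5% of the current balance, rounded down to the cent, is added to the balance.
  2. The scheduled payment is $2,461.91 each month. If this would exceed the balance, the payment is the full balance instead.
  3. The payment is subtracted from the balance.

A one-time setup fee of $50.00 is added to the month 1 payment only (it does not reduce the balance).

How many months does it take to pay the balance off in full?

Month 1: opening $9,014.86; interest $315.52 → $9,330.38; payment $2,461.91 (+ $50.00 fee); balance $6,868.47
Month 2: opening $6,868.47; interest $240.39 → $7,108.86; payment $2,461.91; balance $4,646.95
Month 3: opening $4,646.95; interest $162.64 → $4,809.59; payment $2,461.91; balance $2,347.68
Month 4: opening $2,347.68; interest $82.16 → $2,429.84; payment $2,429.84; balance $0.00
Balance reaches $0.00 in month 4.

4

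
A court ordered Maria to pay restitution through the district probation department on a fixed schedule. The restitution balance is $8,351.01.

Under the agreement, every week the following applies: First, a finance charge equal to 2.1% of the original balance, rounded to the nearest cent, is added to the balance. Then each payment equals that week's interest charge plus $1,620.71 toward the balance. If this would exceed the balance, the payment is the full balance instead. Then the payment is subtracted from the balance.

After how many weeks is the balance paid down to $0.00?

6

Week 1: opening $8,351.01; interest $175.37 → $8,526.38; payment $1,796.08; balance $6,730.30
Week 2: opening $6,730.30; interest $175.37 → $6,905.67; payment $1,796.08; balance $5,109.59
Week 3: opening $5,109.59; interest $175.37 → $5,284.96; payment $1,796.08; balance $3,488.88
Week 4: opening $3,488.88; interest $175.37 → $3,664.25; payment $1,796.08; balance $1,868.17
Week 5: opening $1,868.17; interest $175.37 → $2,043.54; payment $1,796.08; balance $247.46
Week 6: opening $247.46; interest $175.37 → $422.83; payment $422.83; balance $0.00
Balance reaches $0.00 in week 6.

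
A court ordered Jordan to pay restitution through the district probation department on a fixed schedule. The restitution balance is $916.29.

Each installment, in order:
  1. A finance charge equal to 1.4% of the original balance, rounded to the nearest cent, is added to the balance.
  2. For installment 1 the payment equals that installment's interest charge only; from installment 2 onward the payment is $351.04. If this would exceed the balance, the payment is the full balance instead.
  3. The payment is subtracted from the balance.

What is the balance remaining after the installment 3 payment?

$239.87

Installment 1: opening $916.29; interest $12.83 → $929.12; payment $12.83; balance $916.29
Installment 2: opening $916.29; interest $12.83 → $929.12; payment $351.04; balance $578.08
Installment 3: opening $578.08; interest $12.83 → $590.91; payment $351.04; balance $239.87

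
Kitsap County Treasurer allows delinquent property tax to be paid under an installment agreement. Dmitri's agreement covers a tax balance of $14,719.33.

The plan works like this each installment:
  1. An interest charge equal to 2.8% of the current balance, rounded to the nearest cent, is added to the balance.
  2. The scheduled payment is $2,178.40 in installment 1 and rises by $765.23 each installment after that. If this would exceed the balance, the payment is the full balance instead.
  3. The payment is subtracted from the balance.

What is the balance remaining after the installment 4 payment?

$2,674.30

# | Opening | Interest | Payment | End bal
1 | $14,719.33 | $412.14 | $2,178.40 | $12,953.07
2 | $12,953.07 | $362.69 | $2,943.63 | $10,372.13
3 | $10,372.13 | $290.42 | $3,708.86 | $6,953.69
4 | $6,953.69 | $194.70 | $4,474.09 | $2,674.30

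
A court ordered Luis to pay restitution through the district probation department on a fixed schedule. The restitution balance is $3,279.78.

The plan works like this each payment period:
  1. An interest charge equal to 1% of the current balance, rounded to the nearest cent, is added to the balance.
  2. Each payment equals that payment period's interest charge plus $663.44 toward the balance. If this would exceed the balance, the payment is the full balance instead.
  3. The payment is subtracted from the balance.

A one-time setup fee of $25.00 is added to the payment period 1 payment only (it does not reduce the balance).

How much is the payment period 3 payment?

$682.97

# | Opening | Interest | Payment | Fee | End bal
1 | $3,279.78 | $32.80 | $696.24 | $25.00 | $2,616.34
2 | $2,616.34 | $26.16 | $689.60 | — | $1,952.90
3 | $1,952.90 | $19.53 | $682.97 | — | $1,289.46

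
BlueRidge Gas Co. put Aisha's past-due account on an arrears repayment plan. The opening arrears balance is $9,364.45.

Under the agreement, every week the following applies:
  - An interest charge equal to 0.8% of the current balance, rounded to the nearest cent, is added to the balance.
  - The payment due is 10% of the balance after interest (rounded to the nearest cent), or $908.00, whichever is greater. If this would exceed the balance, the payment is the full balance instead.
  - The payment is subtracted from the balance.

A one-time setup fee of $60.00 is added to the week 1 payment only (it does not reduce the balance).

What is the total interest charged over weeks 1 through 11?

# | Opening | Interest | Payment | Fee | End bal
1 | $9,364.45 | $74.92 | $943.94 | $60.00 | $8,495.43
2 | $8,495.43 | $67.96 | $908.00 | — | $7,655.39
3 | $7,655.39 | $61.24 | $908.00 | — | $6,808.63
4 | $6,808.63 | $54.47 | $908.00 | — | $5,955.10
5 | $5,955.10 | $47.64 | $908.00 | — | $5,094.74
6 | $5,094.74 | $40.76 | $908.00 | — | $4,227.50
7 | $4,227.50 | $33.82 | $908.00 | — | $3,353.32
8 | $3,353.32 | $26.83 | $908.00 | — | $2,472.15
9 | $2,472.15 | $19.78 | $908.00 | — | $1,583.93
10 | $1,583.93 | $12.67 | $908.00 | — | $688.60
11 | $688.60 | $5.51 | $694.11 | — | $0.00
Total interest: $74.92 + $67.96 + $61.24 + $54.47 + $47.64 + $40.76 + $33.82 + $26.83 + $19.78 + $12.67 + $5.51 = $445.60

$445.60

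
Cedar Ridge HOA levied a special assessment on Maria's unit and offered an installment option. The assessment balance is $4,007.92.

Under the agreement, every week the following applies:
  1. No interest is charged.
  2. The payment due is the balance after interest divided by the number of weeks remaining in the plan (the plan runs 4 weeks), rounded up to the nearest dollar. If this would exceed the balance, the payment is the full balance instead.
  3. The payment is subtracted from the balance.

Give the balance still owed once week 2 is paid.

$2,003.92

Week 1: opening $4,007.92; payment $1,002.00; balance $3,005.92
Week 2: opening $3,005.92; payment $1,002.00; balance $2,003.92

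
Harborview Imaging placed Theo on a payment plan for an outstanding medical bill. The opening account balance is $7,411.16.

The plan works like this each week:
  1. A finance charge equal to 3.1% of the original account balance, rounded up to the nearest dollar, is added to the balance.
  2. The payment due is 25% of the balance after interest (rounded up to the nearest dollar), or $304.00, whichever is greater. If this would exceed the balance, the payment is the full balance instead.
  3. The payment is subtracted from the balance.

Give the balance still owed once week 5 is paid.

$2,283.16

Week 1: opening $7,411.16; interest $230.00 → $7,641.16; payment $1,911.00; balance $5,730.16
Week 2: opening $5,730.16; interest $230.00 → $5,960.16; payment $1,491.00; balance $4,469.16
Week 3: opening $4,469.16; interest $230.00 → $4,699.16; payment $1,175.00; balance $3,524.16
Week 4: opening $3,524.16; interest $230.00 → $3,754.16; payment $939.00; balance $2,815.16
Week 5: opening $2,815.16; interest $230.00 → $3,045.16; payment $762.00; balance $2,283.16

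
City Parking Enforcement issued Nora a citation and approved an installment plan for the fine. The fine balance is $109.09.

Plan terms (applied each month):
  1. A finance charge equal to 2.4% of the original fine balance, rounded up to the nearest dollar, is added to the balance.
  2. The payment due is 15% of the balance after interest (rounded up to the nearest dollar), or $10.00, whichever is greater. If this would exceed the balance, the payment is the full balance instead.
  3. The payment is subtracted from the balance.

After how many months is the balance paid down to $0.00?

14

# | Opening | Interest | Payment | End bal
1 | $109.09 | $3.00 | $17.00 | $95.09
2 | $95.09 | $3.00 | $15.00 | $83.09
3 | $83.09 | $3.00 | $13.00 | $73.09
4 | $73.09 | $3.00 | $12.00 | $64.09
5 | $64.09 | $3.00 | $11.00 | $56.09
6 | $56.09 | $3.00 | $10.00 | $49.09
7 | $49.09 | $3.00 | $10.00 | $42.09
8 | $42.09 | $3.00 | $10.00 | $35.09
9 | $35.09 | $3.00 | $10.00 | $28.09
10 | $28.09 | $3.00 | $10.00 | $21.09
11 | $21.09 | $3.00 | $10.00 | $14.09
12 | $14.09 | $3.00 | $10.00 | $7.09
13 | $7.09 | $3.00 | $10.00 | $0.09
14 | $0.09 | $3.00 | $3.09 | $0.00
Balance reaches $0.00 in month 14.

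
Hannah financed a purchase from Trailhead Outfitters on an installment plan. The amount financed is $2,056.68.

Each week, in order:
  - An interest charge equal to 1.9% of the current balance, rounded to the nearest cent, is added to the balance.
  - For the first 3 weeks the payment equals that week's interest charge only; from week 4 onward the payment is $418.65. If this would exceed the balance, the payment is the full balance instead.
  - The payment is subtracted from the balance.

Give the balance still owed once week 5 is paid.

# | Opening | Interest | Payment | End bal
1 | $2,056.68 | $39.08 | $39.08 | $2,056.68
2 | $2,056.68 | $39.08 | $39.08 | $2,056.68
3 | $2,056.68 | $39.08 | $39.08 | $2,056.68
4 | $2,056.68 | $39.08 | $418.65 | $1,677.11
5 | $1,677.11 | $31.87 | $418.65 | $1,290.33

$1,290.33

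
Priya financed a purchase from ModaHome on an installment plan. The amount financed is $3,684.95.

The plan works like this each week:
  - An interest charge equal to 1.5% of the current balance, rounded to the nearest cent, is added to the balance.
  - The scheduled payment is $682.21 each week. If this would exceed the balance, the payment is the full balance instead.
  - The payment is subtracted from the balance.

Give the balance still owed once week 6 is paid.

$0.00

Week 1: opening $3,684.95; interest $55.27 → $3,740.22; payment $682.21; balance $3,058.01
Week 2: opening $3,058.01; interest $45.87 → $3,103.88; payment $682.21; balance $2,421.67
Week 3: opening $2,421.67; interest $36.33 → $2,458.00; payment $682.21; balance $1,775.79
Week 4: opening $1,775.79; interest $26.64 → $1,802.43; payment $682.21; balance $1,120.22
Week 5: opening $1,120.22; interest $16.80 → $1,137.02; payment $682.21; balance $454.81
Week 6: opening $454.81; interest $6.82 → $461.63; payment $461.63; balance $0.00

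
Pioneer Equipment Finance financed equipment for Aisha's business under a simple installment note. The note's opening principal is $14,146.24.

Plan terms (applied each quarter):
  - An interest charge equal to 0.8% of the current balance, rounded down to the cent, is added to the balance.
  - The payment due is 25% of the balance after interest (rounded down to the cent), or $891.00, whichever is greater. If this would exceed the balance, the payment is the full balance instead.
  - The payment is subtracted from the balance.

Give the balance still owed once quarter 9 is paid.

$0.00

Quarter 1: opening $14,146.24; interest $113.16 → $14,259.40; payment $3,564.85; balance $10,694.55
Quarter 2: opening $10,694.55; interest $85.55 → $10,780.10; payment $2,695.02; balance $8,085.08
Quarter 3: opening $8,085.08; interest $64.68 → $8,149.76; payment $2,037.44; balance $6,112.32
Quarter 4: opening $6,112.32; interest $48.89 → $6,161.21; payment $1,540.30; balance $4,620.91
Quarter 5: opening $4,620.91; interest $36.96 → $4,657.87; payment $1,164.46; balance $3,493.41
Quarter 6: opening $3,493.41; interest $27.94 → $3,521.35; payment $891.00; balance $2,630.35
Quarter 7: opening $2,630.35; interest $21.04 → $2,651.39; payment $891.00; balance $1,760.39
Quarter 8: opening $1,760.39; interest $14.08 → $1,774.47; payment $891.00; balance $883.47
Quarter 9: opening $883.47; interest $7.06 → $890.53; payment $890.53; balance $0.00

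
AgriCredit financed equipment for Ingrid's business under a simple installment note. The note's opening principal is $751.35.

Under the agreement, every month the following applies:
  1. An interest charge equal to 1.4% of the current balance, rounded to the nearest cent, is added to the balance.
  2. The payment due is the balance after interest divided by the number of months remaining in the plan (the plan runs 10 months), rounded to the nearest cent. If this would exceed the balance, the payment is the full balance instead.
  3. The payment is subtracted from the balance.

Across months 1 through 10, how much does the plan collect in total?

Month 1: $751.35 +$10.52 interest = $761.87; pay $76.19 → $685.68
Month 2: $685.68 +$9.60 interest = $695.28; pay $77.25 → $618.03
Month 3: $618.03 +$8.65 interest = $626.68; pay $78.34 → $548.34
Month 4: $548.34 +$7.68 interest = $556.02; pay $79.43 → $476.59
Month 5: $476.59 +$6.67 interest = $483.26; pay $80.54 → $402.72
Month 6: $402.72 +$5.64 interest = $408.36; pay $81.67 → $326.69
Month 7: $326.69 +$4.57 interest = $331.26; pay $82.82 → $248.44
Month 8: $248.44 +$3.48 interest = $251.92; pay $83.97 → $167.95
Month 9: $167.95 +$2.35 interest = $170.30; pay $85.15 → $85.15
Month 10: $85.15 +$1.19 interest = $86.34; pay $86.34 → $0.00
Total paid: $811.70

$811.70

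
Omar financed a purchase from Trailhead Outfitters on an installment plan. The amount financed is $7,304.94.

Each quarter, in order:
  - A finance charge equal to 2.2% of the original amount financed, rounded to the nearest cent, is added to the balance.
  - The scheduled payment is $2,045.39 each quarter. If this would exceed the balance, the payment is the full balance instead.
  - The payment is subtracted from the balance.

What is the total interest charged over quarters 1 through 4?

Quarter 1: opening $7,304.94; interest $160.71 → $7,465.65; payment $2,045.39; balance $5,420.26
Quarter 2: opening $5,420.26; interest $160.71 → $5,580.97; payment $2,045.39; balance $3,535.58
Quarter 3: opening $3,535.58; interest $160.71 → $3,696.29; payment $2,045.39; balance $1,650.90
Quarter 4: opening $1,650.90; interest $160.71 → $1,811.61; payment $1,811.61; balance $0.00
Total interest: $160.71 + $160.71 + $160.71 + $160.71 = $642.84

$642.84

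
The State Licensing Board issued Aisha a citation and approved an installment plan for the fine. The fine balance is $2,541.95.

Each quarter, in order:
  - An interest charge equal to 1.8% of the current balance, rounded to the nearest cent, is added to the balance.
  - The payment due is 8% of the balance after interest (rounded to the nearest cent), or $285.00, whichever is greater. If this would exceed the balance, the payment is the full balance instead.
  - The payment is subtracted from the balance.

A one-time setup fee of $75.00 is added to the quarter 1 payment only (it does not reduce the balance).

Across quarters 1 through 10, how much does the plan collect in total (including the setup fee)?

Quarter 1: opening $2,541.95; interest $45.76 → $2,587.71; payment $285.00 (+ $75.00 fee); balance $2,302.71
Quarter 2: opening $2,302.71; interest $41.45 → $2,344.16; payment $285.00; balance $2,059.16
Quarter 3: opening $2,059.16; interest $37.06 → $2,096.22; payment $285.00; balance $1,811.22
Quarter 4: opening $1,811.22; interest $32.60 → $1,843.82; payment $285.00; balance $1,558.82
Quarter 5: opening $1,558.82; interest $28.06 → $1,586.88; payment $285.00; balance $1,301.88
Quarter 6: opening $1,301.88; interest $23.43 → $1,325.31; payment $285.00; balance $1,040.31
Quarter 7: opening $1,040.31; interest $18.73 → $1,059.04; payment $285.00; balance $774.04
Quarter 8: opening $774.04; interest $13.93 → $787.97; payment $285.00; balance $502.97
Quarter 9: opening $502.97; interest $9.05 → $512.02; payment $285.00; balance $227.02
Quarter 10: opening $227.02; interest $4.09 → $231.11; payment $231.11; balance $0.00
Total paid: $2,871.11

$2,871.11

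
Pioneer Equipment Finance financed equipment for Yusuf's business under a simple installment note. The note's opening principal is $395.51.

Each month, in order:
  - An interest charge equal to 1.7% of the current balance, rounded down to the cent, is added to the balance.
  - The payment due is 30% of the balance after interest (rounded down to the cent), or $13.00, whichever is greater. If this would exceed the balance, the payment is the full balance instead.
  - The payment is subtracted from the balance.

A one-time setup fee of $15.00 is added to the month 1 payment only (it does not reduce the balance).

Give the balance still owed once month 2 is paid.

Month 1: opening $395.51; interest $6.72 → $402.23; payment $120.66 (+ $15.00 fee); balance $281.57
Month 2: opening $281.57; interest $4.78 → $286.35; payment $85.90; balance $200.45

$200.45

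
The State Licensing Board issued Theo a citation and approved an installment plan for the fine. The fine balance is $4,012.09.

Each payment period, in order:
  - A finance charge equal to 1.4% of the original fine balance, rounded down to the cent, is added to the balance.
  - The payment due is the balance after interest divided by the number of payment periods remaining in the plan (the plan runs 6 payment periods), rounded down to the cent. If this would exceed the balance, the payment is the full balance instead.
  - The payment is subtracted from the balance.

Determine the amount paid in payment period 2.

$689.27

# | Opening | Interest | Payment | End bal
1 | $4,012.09 | $56.16 | $678.04 | $3,390.21
2 | $3,390.21 | $56.16 | $689.27 | $2,757.10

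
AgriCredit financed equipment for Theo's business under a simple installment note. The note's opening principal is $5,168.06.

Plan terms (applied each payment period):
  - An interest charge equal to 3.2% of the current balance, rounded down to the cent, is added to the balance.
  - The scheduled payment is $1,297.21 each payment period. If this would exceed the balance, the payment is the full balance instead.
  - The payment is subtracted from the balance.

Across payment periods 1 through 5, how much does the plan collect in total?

$5,620.95

# | Opening | Interest | Payment | End bal
1 | $5,168.06 | $165.37 | $1,297.21 | $4,036.22
2 | $4,036.22 | $129.15 | $1,297.21 | $2,868.16
3 | $2,868.16 | $91.78 | $1,297.21 | $1,662.73
4 | $1,662.73 | $53.20 | $1,297.21 | $418.72
5 | $418.72 | $13.39 | $432.11 | $0.00
Total paid: $5,620.95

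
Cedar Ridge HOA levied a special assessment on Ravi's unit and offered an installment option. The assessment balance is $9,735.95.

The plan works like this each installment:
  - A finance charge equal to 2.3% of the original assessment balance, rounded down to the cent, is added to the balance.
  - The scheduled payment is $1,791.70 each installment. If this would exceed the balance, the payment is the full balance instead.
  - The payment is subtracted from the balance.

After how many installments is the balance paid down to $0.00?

7

Installment 1: opening $9,735.95; interest $223.92 → $9,959.87; payment $1,791.70; balance $8,168.17
Installment 2: opening $8,168.17; interest $223.92 → $8,392.09; payment $1,791.70; balance $6,600.39
Installment 3: opening $6,600.39; interest $223.92 → $6,824.31; payment $1,791.70; balance $5,032.61
Installment 4: opening $5,032.61; interest $223.92 → $5,256.53; payment $1,791.70; balance $3,464.83
Installment 5: opening $3,464.83; interest $223.92 → $3,688.75; payment $1,791.70; balance $1,897.05
Installment 6: opening $1,897.05; interest $223.92 → $2,120.97; payment $1,791.70; balance $329.27
Installment 7: opening $329.27; interest $223.92 → $553.19; payment $553.19; balance $0.00
Balance reaches $0.00 in installment 7.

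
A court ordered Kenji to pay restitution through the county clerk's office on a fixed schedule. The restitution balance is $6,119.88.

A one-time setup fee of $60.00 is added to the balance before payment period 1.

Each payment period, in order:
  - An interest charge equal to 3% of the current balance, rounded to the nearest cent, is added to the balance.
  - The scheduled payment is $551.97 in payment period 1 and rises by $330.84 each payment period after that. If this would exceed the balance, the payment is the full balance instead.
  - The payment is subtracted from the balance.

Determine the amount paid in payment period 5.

$1,875.33

Payment period 1: opening $6,179.88; interest $185.40 → $6,365.28; payment $551.97; balance $5,813.31
Payment period 2: opening $5,813.31; interest $174.40 → $5,987.71; payment $882.81; balance $5,104.90
Payment period 3: opening $5,104.90; interest $153.15 → $5,258.05; payment $1,213.65; balance $4,044.40
Payment period 4: opening $4,044.40; interest $121.33 → $4,165.73; payment $1,544.49; balance $2,621.24
Payment period 5: opening $2,621.24; interest $78.64 → $2,699.88; payment $1,875.33; balance $824.55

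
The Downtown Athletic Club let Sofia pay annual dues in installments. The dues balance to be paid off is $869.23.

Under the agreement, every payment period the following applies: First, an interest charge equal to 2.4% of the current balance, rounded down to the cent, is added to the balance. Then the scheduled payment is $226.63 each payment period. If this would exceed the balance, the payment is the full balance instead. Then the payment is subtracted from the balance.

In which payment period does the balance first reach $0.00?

5

Payment period 1: opening $869.23; interest $20.86 → $890.09; payment $226.63; balance $663.46
Payment period 2: opening $663.46; interest $15.92 → $679.38; payment $226.63; balance $452.75
Payment period 3: opening $452.75; interest $10.86 → $463.61; payment $226.63; balance $236.98
Payment period 4: opening $236.98; interest $5.68 → $242.66; payment $226.63; balance $16.03
Payment period 5: opening $16.03; interest $0.38 → $16.41; payment $16.41; balance $0.00
Balance reaches $0.00 in payment period 5.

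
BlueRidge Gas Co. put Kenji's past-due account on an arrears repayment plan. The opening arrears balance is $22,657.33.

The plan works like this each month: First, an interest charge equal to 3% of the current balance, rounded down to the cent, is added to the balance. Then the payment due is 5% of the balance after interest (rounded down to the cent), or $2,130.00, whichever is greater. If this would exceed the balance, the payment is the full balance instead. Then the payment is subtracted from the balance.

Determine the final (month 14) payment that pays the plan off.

$7.28

Month 1: $22,657.33 +$679.71 interest = $23,337.04; pay $2,130.00 → $21,207.04
Month 2: $21,207.04 +$636.21 interest = $21,843.25; pay $2,130.00 → $19,713.25
Month 3: $19,713.25 +$591.39 interest = $20,304.64; pay $2,130.00 → $18,174.64
Month 4: $18,174.64 +$545.23 interest = $18,719.87; pay $2,130.00 → $16,589.87
Month 5: $16,589.87 +$497.69 interest = $17,087.56; pay $2,130.00 → $14,957.56
Month 6: $14,957.56 +$448.72 interest = $15,406.28; pay $2,130.00 → $13,276.28
Month 7: $13,276.28 +$398.28 interest = $13,674.56; pay $2,130.00 → $11,544.56
Month 8: $11,544.56 +$346.33 interest = $11,890.89; pay $2,130.00 → $9,760.89
Month 9: $9,760.89 +$292.82 interest = $10,053.71; pay $2,130.00 → $7,923.71
Month 10: $7,923.71 +$237.71 interest = $8,161.42; pay $2,130.00 → $6,031.42
Month 11: $6,031.42 +$180.94 interest = $6,212.36; pay $2,130.00 → $4,082.36
Month 12: $4,082.36 +$122.47 interest = $4,204.83; pay $2,130.00 → $2,074.83
Month 13: $2,074.83 +$62.24 interest = $2,137.07; pay $2,130.00 → $7.07
Month 14: $7.07 +$0.21 interest = $7.28; pay $7.28 → $0.00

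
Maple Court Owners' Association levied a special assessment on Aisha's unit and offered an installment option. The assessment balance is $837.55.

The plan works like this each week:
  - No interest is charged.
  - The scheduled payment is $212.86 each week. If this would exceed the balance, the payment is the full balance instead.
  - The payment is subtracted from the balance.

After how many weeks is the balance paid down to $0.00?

Week 1: opening $837.55; payment $212.86; balance $624.69
Week 2: opening $624.69; payment $212.86; balance $411.83
Week 3: opening $411.83; payment $212.86; balance $198.97
Week 4: opening $198.97; payment $198.97; balance $0.00
Balance reaches $0.00 in week 4.

4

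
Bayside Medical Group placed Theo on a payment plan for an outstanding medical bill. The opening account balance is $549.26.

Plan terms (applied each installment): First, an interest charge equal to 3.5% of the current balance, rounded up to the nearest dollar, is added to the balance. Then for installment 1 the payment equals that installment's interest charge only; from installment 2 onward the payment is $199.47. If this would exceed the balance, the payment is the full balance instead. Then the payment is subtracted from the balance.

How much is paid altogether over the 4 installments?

$609.26

# | Opening | Interest | Payment | End bal
1 | $549.26 | $20.00 | $20.00 | $549.26
2 | $549.26 | $20.00 | $199.47 | $369.79
3 | $369.79 | $13.00 | $199.47 | $183.32
4 | $183.32 | $7.00 | $190.32 | $0.00
Total paid: $609.26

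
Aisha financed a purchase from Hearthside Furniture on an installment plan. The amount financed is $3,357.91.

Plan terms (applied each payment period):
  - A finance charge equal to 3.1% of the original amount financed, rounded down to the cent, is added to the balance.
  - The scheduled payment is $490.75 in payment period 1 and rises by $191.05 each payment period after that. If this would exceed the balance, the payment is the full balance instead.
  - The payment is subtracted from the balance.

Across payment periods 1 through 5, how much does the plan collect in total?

$3,878.36

Payment period 1: opening $3,357.91; interest $104.09 → $3,462.00; payment $490.75; balance $2,971.25
Payment period 2: opening $2,971.25; interest $104.09 → $3,075.34; payment $681.80; balance $2,393.54
Payment period 3: opening $2,393.54; interest $104.09 → $2,497.63; payment $872.85; balance $1,624.78
Payment period 4: opening $1,624.78; interest $104.09 → $1,728.87; payment $1,063.90; balance $664.97
Payment period 5: opening $664.97; interest $104.09 → $769.06; payment $769.06; balance $0.00
Total paid: $3,878.36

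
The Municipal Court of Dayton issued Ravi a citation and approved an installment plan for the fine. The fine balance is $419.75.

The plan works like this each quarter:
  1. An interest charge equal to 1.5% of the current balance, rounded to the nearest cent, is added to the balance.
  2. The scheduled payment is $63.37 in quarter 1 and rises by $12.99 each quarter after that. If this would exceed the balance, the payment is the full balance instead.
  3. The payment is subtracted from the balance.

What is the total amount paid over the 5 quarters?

$440.58

Quarter 1: $419.75 +$6.30 interest = $426.05; pay $63.37 → $362.68
Quarter 2: $362.68 +$5.44 interest = $368.12; pay $76.36 → $291.76
Quarter 3: $291.76 +$4.38 interest = $296.14; pay $89.35 → $206.79
Quarter 4: $206.79 +$3.10 interest = $209.89; pay $102.34 → $107.55
Quarter 5: $107.55 +$1.61 interest = $109.16; pay $109.16 → $0.00
Total paid: $440.58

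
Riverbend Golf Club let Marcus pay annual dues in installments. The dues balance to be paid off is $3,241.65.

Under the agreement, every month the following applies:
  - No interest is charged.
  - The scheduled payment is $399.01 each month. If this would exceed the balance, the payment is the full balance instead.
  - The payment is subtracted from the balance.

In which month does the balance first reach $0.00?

9

Month 1: $3,241.65 − $399.01 → $2,842.64
Month 2: $2,842.64 − $399.01 → $2,443.63
Month 3: $2,443.63 − $399.01 → $2,044.62
Month 4: $2,044.62 − $399.01 → $1,645.61
Month 5: $1,645.61 − $399.01 → $1,246.60
Month 6: $1,246.60 − $399.01 → $847.59
Month 7: $847.59 − $399.01 → $448.58
Month 8: $448.58 − $399.01 → $49.57
Month 9: $49.57 − $49.57 → $0.00
Balance reaches $0.00 in month 9.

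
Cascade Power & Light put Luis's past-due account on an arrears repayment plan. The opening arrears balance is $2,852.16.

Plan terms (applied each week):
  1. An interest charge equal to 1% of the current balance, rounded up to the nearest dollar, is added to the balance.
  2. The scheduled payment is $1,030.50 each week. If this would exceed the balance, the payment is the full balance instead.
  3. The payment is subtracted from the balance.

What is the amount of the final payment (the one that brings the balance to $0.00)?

# | Opening | Interest | Payment | End bal
1 | $2,852.16 | $29.00 | $1,030.50 | $1,850.66
2 | $1,850.66 | $19.00 | $1,030.50 | $839.16
3 | $839.16 | $9.00 | $848.16 | $0.00

$848.16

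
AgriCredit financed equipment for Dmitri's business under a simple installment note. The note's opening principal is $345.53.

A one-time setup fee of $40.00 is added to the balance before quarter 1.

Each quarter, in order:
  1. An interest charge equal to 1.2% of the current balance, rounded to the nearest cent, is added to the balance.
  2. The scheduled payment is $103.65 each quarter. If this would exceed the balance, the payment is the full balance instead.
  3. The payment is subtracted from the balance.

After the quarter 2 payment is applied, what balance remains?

$186.30

# | Opening | Interest | Payment | End bal
1 | $385.53 | $4.63 | $103.65 | $286.51
2 | $286.51 | $3.44 | $103.65 | $186.30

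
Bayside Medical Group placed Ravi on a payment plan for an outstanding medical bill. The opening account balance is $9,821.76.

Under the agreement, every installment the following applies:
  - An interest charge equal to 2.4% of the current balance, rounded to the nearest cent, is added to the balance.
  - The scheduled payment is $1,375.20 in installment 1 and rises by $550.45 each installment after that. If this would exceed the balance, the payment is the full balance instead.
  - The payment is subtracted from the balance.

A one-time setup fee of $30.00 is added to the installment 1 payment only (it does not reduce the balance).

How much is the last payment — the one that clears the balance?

$1,783.05

# | Opening | Interest | Payment | Fee | End bal
1 | $9,821.76 | $235.72 | $1,375.20 | $30.00 | $8,682.28
2 | $8,682.28 | $208.37 | $1,925.65 | — | $6,965.00
3 | $6,965.00 | $167.16 | $2,476.10 | — | $4,656.06
4 | $4,656.06 | $111.75 | $3,026.55 | — | $1,741.26
5 | $1,741.26 | $41.79 | $1,783.05 | — | $0.00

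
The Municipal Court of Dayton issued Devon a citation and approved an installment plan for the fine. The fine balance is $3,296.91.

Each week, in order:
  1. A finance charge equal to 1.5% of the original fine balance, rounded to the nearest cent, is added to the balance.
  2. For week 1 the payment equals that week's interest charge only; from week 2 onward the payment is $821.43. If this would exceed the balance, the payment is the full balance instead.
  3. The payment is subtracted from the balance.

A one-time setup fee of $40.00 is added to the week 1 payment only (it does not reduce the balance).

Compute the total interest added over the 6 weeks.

$296.70

# | Opening | Interest | Payment | Fee | End bal
1 | $3,296.91 | $49.45 | $49.45 | $40.00 | $3,296.91
2 | $3,296.91 | $49.45 | $821.43 | — | $2,524.93
3 | $2,524.93 | $49.45 | $821.43 | — | $1,752.95
4 | $1,752.95 | $49.45 | $821.43 | — | $980.97
5 | $980.97 | $49.45 | $821.43 | — | $208.99
6 | $208.99 | $49.45 | $258.44 | — | $0.00
Total interest: $49.45 + $49.45 + $49.45 + $49.45 + $49.45 + $49.45 = $296.70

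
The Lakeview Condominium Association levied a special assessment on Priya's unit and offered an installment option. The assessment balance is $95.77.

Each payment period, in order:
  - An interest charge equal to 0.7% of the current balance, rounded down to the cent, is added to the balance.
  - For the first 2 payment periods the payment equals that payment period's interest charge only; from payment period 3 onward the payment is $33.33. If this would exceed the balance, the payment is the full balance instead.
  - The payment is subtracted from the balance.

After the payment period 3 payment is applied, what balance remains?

$63.11

# | Opening | Interest | Payment | End bal
1 | $95.77 | $0.67 | $0.67 | $95.77
2 | $95.77 | $0.67 | $0.67 | $95.77
3 | $95.77 | $0.67 | $33.33 | $63.11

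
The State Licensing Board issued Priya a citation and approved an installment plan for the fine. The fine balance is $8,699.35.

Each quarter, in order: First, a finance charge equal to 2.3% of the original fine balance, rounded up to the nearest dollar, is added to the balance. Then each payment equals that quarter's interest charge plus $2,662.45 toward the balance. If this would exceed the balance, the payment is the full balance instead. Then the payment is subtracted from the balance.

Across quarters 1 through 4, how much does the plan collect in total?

# | Opening | Interest | Payment | End bal
1 | $8,699.35 | $201.00 | $2,863.45 | $6,036.90
2 | $6,036.90 | $201.00 | $2,863.45 | $3,374.45
3 | $3,374.45 | $201.00 | $2,863.45 | $712.00
4 | $712.00 | $201.00 | $913.00 | $0.00
Total paid: $9,503.35

$9,503.35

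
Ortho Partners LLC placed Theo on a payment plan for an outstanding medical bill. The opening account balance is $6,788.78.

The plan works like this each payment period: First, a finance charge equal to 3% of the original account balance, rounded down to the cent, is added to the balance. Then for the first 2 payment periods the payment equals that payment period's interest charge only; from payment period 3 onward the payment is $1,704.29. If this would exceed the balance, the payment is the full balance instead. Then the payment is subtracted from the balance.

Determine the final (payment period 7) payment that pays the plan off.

$989.92

Payment period 1: $6,788.78 +$203.66 interest = $6,992.44; pay $203.66 → $6,788.78
Payment period 2: $6,788.78 +$203.66 interest = $6,992.44; pay $203.66 → $6,788.78
Payment period 3: $6,788.78 +$203.66 interest = $6,992.44; pay $1,704.29 → $5,288.15
Payment period 4: $5,288.15 +$203.66 interest = $5,491.81; pay $1,704.29 → $3,787.52
Payment period 5: $3,787.52 +$203.66 interest = $3,991.18; pay $1,704.29 → $2,286.89
Payment period 6: $2,286.89 +$203.66 interest = $2,490.55; pay $1,704.29 → $786.26
Payment period 7: $786.26 +$203.66 interest = $989.92; pay $989.92 → $0.00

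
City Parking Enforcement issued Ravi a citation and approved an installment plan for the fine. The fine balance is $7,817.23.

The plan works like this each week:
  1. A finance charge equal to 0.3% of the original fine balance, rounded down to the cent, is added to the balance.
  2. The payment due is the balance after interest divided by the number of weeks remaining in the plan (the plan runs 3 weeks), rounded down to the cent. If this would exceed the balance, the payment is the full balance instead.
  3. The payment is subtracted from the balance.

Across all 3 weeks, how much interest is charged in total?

Week 1: $7,817.23 +$23.45 interest = $7,840.68; pay $2,613.56 → $5,227.12
Week 2: $5,227.12 +$23.45 interest = $5,250.57; pay $2,625.28 → $2,625.29
Week 3: $2,625.29 +$23.45 interest = $2,648.74; pay $2,648.74 → $0.00
Total interest: $23.45 + $23.45 + $23.45 = $70.35

$70.35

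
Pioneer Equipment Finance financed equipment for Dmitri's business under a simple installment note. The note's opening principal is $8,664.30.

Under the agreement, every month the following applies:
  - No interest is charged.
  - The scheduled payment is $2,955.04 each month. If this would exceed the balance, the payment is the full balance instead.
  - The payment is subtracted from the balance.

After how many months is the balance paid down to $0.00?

3

Month 1: $8,664.30 − $2,955.04 → $5,709.26
Month 2: $5,709.26 − $2,955.04 → $2,754.22
Month 3: $2,754.22 − $2,754.22 → $0.00
Balance reaches $0.00 in month 3.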